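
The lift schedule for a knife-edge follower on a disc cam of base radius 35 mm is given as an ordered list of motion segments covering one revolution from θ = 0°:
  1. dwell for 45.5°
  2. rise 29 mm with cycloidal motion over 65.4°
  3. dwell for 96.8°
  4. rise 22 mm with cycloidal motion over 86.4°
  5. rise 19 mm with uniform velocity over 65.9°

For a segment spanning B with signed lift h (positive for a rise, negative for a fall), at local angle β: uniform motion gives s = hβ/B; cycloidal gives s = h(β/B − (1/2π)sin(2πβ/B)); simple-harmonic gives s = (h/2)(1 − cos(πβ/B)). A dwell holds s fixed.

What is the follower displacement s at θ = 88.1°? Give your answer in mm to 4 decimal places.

seg 1 [0°–45.5°] dwell: s stays 0.0000
seg 2 [45.5°–110.9°] cycloidal, h=29: θ=88.1° here. β=42.6, B=65.4. 29·(0.6514 − sin(2π·0.6514)/(2π)) = 22.6472 → s = 22.6472

22.6472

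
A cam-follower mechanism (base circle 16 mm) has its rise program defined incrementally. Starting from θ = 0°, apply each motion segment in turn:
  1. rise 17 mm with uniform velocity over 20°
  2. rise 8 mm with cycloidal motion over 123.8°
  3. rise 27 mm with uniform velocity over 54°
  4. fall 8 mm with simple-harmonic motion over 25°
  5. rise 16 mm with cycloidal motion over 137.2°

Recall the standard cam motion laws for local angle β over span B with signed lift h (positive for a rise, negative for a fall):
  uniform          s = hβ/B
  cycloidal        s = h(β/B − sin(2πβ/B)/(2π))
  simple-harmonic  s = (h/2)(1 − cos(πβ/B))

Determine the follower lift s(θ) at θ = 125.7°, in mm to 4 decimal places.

seg 1 [0°–20°] uniform, h=17: full span → s += 17 → s = 17.0000
seg 2 [20°–143.8°] cycloidal, h=8: θ=125.7° here. β=105.7, B=123.8. 8·(0.8538 − sin(2π·0.8538)/(2π)) = 7.8423 → s = 24.8423

24.8423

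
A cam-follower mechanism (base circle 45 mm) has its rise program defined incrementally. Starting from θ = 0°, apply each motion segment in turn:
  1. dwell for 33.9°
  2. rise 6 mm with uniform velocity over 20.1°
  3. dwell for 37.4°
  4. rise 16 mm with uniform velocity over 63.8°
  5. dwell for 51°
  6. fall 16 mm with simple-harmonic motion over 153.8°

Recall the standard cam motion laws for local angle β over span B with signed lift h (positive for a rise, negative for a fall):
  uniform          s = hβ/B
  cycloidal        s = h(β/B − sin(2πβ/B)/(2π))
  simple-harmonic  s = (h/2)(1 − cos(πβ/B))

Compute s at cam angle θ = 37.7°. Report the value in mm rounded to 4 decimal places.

seg 1 [0°–33.9°] dwell: s stays 0.0000
seg 2 [33.9°–54°] uniform, h=6: θ=37.7° here. β=3.8, B=20.1. 6·3.8/20.1 = 1.1343 → s = 1.1343

1.1343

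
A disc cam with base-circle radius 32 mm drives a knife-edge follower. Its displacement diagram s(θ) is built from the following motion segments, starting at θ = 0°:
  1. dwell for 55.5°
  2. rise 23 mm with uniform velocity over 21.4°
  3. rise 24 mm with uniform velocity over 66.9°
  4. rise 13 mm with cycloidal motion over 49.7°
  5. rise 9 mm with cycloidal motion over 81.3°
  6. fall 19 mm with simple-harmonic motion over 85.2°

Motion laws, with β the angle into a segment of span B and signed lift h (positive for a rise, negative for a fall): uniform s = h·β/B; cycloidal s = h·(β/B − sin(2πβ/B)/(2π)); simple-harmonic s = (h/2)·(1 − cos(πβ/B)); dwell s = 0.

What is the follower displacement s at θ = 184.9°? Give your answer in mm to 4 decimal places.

seg 1 [0°–55.5°] dwell: s stays 0.0000
seg 2 [55.5°–76.9°] uniform, h=23: full span → s += 23 → s = 23.0000
seg 3 [76.9°–143.8°] uniform, h=24: full span → s += 24 → s = 47.0000
seg 4 [143.8°–193.5°] cycloidal, h=13: θ=184.9° here. β=41.1, B=49.7. 13·(0.8270 − sin(2π·0.8270)/(2π)) = 12.5823 → s = 59.5823

59.5823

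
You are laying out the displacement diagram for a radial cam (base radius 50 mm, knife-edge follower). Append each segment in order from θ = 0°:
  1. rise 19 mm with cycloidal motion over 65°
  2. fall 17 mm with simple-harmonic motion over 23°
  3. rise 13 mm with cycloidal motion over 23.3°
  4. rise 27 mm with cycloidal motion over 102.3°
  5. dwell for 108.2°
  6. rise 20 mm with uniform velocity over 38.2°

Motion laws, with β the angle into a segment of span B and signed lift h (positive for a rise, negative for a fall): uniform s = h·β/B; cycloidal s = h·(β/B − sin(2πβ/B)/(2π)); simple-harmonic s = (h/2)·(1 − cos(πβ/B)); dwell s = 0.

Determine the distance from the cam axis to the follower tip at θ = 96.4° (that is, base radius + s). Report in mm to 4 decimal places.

seg 1 [0°–65°] cycloidal, h=19: full span → s += 19 → s = 19.0000
seg 2 [65°–88°] simple-harmonic, h=-17: full span → s += -17 → s = 2.0000
seg 3 [88°–111.3°] cycloidal, h=13: θ=96.4° here. β=8.4, B=23.3. 13·(0.3605 − sin(2π·0.3605)/(2π)) = 3.0968 → s = 5.0968
radial distance = base radius + s = 50 + 5.0968 = 55.0968

55.0968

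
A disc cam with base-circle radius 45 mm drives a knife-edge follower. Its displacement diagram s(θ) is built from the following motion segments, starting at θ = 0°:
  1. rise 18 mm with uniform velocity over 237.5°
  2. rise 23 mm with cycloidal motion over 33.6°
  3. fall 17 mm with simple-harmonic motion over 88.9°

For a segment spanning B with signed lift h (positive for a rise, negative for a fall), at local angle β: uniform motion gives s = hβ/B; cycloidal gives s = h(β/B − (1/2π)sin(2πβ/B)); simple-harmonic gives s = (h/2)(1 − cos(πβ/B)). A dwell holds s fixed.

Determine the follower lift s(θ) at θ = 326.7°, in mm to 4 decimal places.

seg 1 [0°–237.5°] uniform, h=18: full span → s += 18 → s = 18.0000
seg 2 [237.5°–271.1°] cycloidal, h=23: full span → s += 23 → s = 41.0000
seg 3 [271.1°–360°] simple-harmonic, h=-17: θ=326.7° here. β=55.6, B=88.9. -17/2·(1 − cos(π·0.6254)) = -11.7632 → s = 29.2368

29.2368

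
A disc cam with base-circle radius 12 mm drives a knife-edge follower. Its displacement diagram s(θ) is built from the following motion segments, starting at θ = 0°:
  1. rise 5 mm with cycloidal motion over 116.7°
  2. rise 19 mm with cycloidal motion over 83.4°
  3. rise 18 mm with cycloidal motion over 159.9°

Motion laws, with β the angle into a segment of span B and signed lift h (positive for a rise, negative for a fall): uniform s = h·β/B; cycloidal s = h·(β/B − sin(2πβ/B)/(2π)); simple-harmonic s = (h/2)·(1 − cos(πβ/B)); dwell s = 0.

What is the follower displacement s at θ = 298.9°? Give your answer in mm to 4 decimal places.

seg 1 [0°–116.7°] cycloidal, h=5: full span → s += 5 → s = 5.0000
seg 2 [116.7°–200.1°] cycloidal, h=19: full span → s += 19 → s = 24.0000
seg 3 [200.1°–360°] cycloidal, h=18: θ=298.9° here. β=98.8, B=159.9. 18·(0.6179 − sin(2π·0.6179)/(2π)) = 13.0551 → s = 37.0551

37.0551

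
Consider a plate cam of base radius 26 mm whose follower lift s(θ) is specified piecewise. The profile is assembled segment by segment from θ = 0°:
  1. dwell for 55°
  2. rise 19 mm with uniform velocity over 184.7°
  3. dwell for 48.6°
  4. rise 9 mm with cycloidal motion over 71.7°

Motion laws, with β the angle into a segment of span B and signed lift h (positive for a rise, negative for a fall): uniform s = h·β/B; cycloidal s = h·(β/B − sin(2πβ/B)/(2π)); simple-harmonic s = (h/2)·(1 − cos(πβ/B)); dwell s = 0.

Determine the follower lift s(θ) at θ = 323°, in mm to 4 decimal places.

seg 1 [0°–55°] dwell: s stays 0.0000
seg 2 [55°–239.7°] uniform, h=19: full span → s += 19 → s = 19.0000
seg 3 [239.7°–288.3°] dwell: s stays 19.0000
seg 4 [288.3°–360°] cycloidal, h=9: θ=323° here. β=34.7, B=71.7. 9·(0.4840 − sin(2π·0.4840)/(2π)) = 4.2115 → s = 23.2115

23.2115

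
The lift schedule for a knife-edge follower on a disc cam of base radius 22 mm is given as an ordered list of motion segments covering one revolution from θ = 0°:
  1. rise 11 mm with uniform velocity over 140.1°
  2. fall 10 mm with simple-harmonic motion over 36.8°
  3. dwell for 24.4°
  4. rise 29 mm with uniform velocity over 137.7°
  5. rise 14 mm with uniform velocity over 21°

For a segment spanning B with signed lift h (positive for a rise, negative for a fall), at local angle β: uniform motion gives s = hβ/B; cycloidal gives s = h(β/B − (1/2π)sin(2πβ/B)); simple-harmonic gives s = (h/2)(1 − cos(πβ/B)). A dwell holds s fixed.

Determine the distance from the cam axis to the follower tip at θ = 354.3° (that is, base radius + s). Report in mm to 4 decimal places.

seg 1 [0°–140.1°] uniform, h=11: full span → s += 11 → s = 11.0000
seg 2 [140.1°–176.9°] simple-harmonic, h=-10: full span → s += -10 → s = 1.0000
seg 3 [176.9°–201.3°] dwell: s stays 1.0000
seg 4 [201.3°–339°] uniform, h=29: full span → s += 29 → s = 30.0000
seg 5 [339°–360°] uniform, h=14: θ=354.3° here. β=15.3, B=21. 14·15.3/21 = 10.2000 → s = 40.2000
radial distance = base radius + s = 22 + 40.2000 = 62.2000

62.2000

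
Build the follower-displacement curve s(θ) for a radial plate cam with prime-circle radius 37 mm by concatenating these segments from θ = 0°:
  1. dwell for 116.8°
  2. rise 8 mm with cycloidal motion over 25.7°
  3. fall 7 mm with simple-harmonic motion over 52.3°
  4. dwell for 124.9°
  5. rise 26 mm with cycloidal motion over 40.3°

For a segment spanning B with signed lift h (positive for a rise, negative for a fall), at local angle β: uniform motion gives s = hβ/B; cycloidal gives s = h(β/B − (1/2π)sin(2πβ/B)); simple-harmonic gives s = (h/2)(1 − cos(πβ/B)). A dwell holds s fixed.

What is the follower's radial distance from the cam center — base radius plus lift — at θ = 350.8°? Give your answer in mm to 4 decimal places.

seg 1 [0°–116.8°] dwell: s stays 0.0000
seg 2 [116.8°–142.5°] cycloidal, h=8: full span → s += 8 → s = 8.0000
seg 3 [142.5°–194.8°] simple-harmonic, h=-7: full span → s += -7 → s = 1.0000
seg 4 [194.8°–319.7°] dwell: s stays 1.0000
seg 5 [319.7°–360°] cycloidal, h=26: θ=350.8° here. β=31.1, B=40.3. 26·(0.7717 − sin(2π·0.7717)/(2π)) = 24.1641 → s = 25.1641
radial distance = base radius + s = 37 + 25.1641 = 62.1641

62.1641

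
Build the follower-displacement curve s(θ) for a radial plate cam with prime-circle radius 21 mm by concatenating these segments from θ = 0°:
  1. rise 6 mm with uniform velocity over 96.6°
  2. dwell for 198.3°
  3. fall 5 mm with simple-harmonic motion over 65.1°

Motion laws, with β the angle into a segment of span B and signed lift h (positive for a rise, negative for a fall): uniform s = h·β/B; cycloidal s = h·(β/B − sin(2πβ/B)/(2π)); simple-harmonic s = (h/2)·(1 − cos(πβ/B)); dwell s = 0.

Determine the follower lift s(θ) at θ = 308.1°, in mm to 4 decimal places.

seg 1 [0°–96.6°] uniform, h=6: full span → s += 6 → s = 6.0000
seg 2 [96.6°–294.9°] dwell: s stays 6.0000
seg 3 [294.9°–360°] simple-harmonic, h=-5: θ=308.1° here. β=13.2, B=65.1. -5/2·(1 − cos(π·0.2028)) = -0.4903 → s = 5.5097

5.5097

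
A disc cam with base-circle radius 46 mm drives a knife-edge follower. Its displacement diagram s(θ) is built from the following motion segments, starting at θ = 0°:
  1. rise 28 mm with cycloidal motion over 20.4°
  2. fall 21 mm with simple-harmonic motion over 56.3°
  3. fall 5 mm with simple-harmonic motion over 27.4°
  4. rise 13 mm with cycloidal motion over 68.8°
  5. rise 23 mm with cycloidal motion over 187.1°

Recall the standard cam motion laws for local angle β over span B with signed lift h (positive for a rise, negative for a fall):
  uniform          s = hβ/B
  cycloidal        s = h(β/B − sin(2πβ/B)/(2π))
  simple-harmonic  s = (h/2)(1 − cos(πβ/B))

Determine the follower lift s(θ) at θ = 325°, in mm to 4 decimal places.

seg 1 [0°–20.4°] cycloidal, h=28: full span → s += 28 → s = 28.0000
seg 2 [20.4°–76.7°] simple-harmonic, h=-21: full span → s += -21 → s = 7.0000
seg 3 [76.7°–104.1°] simple-harmonic, h=-5: full span → s += -5 → s = 2.0000
seg 4 [104.1°–172.9°] cycloidal, h=13: full span → s += 13 → s = 15.0000
seg 5 [172.9°–360°] cycloidal, h=23: θ=325° here. β=152.1, B=187.1. 23·(0.8129 − sin(2π·0.8129)/(2π)) = 22.0756 → s = 37.0756

37.0756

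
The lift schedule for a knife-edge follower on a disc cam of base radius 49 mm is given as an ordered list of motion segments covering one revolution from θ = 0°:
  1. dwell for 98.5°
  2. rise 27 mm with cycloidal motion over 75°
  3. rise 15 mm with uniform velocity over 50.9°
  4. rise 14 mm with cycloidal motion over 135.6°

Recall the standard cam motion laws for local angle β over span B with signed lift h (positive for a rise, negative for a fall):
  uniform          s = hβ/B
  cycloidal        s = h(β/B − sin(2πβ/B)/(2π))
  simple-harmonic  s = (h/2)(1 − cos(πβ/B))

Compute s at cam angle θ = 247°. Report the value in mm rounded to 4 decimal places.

seg 1 [0°–98.5°] dwell: s stays 0.0000
seg 2 [98.5°–173.5°] cycloidal, h=27: full span → s += 27 → s = 27.0000
seg 3 [173.5°–224.4°] uniform, h=15: full span → s += 15 → s = 42.0000
seg 4 [224.4°–360°] cycloidal, h=14: θ=247° here. β=22.6, B=135.6. 14·(0.1667 − sin(2π·0.1667)/(2π)) = 0.4037 → s = 42.4037

42.4037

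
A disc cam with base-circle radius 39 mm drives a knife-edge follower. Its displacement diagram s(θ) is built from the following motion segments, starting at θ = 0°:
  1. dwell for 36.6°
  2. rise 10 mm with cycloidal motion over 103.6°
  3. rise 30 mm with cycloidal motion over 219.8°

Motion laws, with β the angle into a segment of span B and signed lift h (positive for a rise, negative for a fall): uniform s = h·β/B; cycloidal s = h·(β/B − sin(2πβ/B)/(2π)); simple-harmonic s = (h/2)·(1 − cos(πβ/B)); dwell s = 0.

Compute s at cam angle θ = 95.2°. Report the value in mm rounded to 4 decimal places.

seg 1 [0°–36.6°] dwell: s stays 0.0000
seg 2 [36.6°–140.2°] cycloidal, h=10: θ=95.2° here. β=58.6, B=103.6. 10·(0.5656 − sin(2π·0.5656)/(2π)) = 6.2943 → s = 6.2943

6.2943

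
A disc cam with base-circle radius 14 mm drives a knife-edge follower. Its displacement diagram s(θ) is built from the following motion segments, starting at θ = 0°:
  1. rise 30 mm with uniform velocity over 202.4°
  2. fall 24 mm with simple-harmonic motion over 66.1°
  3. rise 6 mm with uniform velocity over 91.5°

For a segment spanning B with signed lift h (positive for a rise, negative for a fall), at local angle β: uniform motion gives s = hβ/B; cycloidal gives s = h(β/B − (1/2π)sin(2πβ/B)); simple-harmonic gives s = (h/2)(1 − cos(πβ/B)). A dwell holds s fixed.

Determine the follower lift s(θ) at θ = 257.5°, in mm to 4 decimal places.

seg 1 [0°–202.4°] uniform, h=30: full span → s += 30 → s = 30.0000
seg 2 [202.4°–268.5°] simple-harmonic, h=-24: θ=257.5° here. β=55.1, B=66.1. -24/2·(1 − cos(π·0.8336)) = -22.3971 → s = 7.6029

7.6029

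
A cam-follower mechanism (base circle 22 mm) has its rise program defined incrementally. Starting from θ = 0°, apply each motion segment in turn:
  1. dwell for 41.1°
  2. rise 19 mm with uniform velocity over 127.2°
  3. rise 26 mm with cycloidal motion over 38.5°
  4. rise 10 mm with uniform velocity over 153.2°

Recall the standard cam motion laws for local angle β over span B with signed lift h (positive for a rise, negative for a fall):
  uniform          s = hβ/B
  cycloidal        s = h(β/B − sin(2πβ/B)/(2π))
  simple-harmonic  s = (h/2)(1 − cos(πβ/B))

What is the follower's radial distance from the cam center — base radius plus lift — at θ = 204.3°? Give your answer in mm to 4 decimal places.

seg 1 [0°–41.1°] dwell: s stays 0.0000
seg 2 [41.1°–168.3°] uniform, h=19: full span → s += 19 → s = 19.0000
seg 3 [168.3°–206.8°] cycloidal, h=26: θ=204.3° here. β=36, B=38.5. 26·(0.9351 − sin(2π·0.9351)/(2π)) = 25.9535 → s = 44.9535
radial distance = base radius + s = 22 + 44.9535 = 66.9535

66.9535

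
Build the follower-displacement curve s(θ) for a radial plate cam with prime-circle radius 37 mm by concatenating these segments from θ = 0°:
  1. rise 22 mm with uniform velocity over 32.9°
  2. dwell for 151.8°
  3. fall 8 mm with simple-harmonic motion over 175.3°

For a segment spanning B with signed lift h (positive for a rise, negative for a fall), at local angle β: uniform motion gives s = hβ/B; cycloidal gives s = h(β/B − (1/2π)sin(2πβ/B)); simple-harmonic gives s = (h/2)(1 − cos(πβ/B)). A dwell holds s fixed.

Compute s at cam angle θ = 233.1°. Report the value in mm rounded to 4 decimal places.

seg 1 [0°–32.9°] uniform, h=22: full span → s += 22 → s = 22.0000
seg 2 [32.9°–184.7°] dwell: s stays 22.0000
seg 3 [184.7°–360°] simple-harmonic, h=-8: θ=233.1° here. β=48.4, B=175.3. -8/2·(1 − cos(π·0.2761)) = -1.4127 → s = 20.5873

20.5873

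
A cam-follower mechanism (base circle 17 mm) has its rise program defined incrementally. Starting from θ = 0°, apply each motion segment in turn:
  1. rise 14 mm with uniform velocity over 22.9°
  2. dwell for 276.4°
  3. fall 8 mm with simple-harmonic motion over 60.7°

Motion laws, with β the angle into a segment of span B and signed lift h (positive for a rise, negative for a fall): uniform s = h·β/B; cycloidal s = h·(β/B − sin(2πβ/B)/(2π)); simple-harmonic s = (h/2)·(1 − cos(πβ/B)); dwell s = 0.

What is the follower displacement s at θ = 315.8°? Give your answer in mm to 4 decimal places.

seg 1 [0°–22.9°] uniform, h=14: full span → s += 14 → s = 14.0000
seg 2 [22.9°–299.3°] dwell: s stays 14.0000
seg 3 [299.3°–360°] simple-harmonic, h=-8: θ=315.8° here. β=16.5, B=60.7. -8/2·(1 − cos(π·0.2718)) = -1.3720 → s = 12.6280

12.6280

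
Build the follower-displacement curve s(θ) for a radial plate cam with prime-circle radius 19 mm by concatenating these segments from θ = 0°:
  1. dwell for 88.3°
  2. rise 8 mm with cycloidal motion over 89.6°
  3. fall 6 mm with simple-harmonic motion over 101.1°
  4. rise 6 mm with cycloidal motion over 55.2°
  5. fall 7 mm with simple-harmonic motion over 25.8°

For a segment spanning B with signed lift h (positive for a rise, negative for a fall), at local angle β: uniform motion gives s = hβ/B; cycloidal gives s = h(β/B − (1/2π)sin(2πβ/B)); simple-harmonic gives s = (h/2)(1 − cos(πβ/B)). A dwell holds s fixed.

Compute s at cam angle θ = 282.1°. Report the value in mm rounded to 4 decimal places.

seg 1 [0°–88.3°] dwell: s stays 0.0000
seg 2 [88.3°–177.9°] cycloidal, h=8: full span → s += 8 → s = 8.0000
seg 3 [177.9°–279°] simple-harmonic, h=-6: full span → s += -6 → s = 2.0000
seg 4 [279°–334.2°] cycloidal, h=6: θ=282.1° here. β=3.1, B=55.2. 6·(0.0562 − sin(2π·0.0562)/(2π)) = 0.0069 → s = 2.0069

2.0069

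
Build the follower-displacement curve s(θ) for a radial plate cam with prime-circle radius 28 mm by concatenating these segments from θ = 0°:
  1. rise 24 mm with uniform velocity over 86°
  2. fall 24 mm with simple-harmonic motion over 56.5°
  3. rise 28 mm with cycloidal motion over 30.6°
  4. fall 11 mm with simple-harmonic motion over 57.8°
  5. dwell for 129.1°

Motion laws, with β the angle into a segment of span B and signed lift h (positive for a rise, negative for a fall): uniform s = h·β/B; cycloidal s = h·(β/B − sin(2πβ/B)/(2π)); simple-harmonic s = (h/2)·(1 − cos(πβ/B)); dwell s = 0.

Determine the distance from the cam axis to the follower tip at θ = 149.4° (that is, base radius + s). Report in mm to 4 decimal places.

seg 1 [0°–86°] uniform, h=24: full span → s += 24 → s = 24.0000
seg 2 [86°–142.5°] simple-harmonic, h=-24: full span → s += -24 → s = 0.0000
seg 3 [142.5°–173.1°] cycloidal, h=28: θ=149.4° here. β=6.9, B=30.6. 28·(0.2255 − sin(2π·0.2255)/(2π)) = 1.9101 → s = 1.9101
radial distance = base radius + s = 28 + 1.9101 = 29.9101

29.9101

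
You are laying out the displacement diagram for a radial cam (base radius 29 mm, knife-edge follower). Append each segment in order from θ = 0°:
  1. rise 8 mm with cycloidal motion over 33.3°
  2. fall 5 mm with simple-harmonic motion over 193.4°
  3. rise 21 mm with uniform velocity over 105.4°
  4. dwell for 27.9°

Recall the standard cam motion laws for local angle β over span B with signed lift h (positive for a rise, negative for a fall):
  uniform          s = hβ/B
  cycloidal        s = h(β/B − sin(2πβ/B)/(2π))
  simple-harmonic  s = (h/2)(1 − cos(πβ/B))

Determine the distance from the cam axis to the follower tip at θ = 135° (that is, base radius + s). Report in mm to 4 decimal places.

seg 1 [0°–33.3°] cycloidal, h=8: full span → s += 8 → s = 8.0000
seg 2 [33.3°–226.7°] simple-harmonic, h=-5: θ=135° here. β=101.7, B=193.4. -5/2·(1 − cos(π·0.5259)) = -2.7028 → s = 5.2972
radial distance = base radius + s = 29 + 5.2972 = 34.2972

34.2972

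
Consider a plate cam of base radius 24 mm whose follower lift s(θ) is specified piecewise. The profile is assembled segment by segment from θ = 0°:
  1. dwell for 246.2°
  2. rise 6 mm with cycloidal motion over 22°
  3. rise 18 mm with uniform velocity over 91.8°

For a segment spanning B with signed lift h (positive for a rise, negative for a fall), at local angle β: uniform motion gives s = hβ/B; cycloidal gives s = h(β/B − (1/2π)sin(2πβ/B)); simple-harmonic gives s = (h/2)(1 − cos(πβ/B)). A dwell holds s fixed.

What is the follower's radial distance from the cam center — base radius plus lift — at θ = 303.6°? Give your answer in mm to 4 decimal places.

seg 1 [0°–246.2°] dwell: s stays 0.0000
seg 2 [246.2°–268.2°] cycloidal, h=6: full span → s += 6 → s = 6.0000
seg 3 [268.2°–360°] uniform, h=18: θ=303.6° here. β=35.4, B=91.8. 18·35.4/91.8 = 6.9412 → s = 12.9412
radial distance = base radius + s = 24 + 12.9412 = 36.9412

36.9412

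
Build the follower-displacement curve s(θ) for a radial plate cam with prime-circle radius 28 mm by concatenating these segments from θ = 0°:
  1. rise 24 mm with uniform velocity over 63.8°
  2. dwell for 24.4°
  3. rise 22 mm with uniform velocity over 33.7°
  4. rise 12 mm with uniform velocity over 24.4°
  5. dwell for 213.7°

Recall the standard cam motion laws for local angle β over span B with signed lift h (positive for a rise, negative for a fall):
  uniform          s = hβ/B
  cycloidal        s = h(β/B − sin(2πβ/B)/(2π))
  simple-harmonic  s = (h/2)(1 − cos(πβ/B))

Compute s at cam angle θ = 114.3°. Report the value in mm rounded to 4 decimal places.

seg 1 [0°–63.8°] uniform, h=24: full span → s += 24 → s = 24.0000
seg 2 [63.8°–88.2°] dwell: s stays 24.0000
seg 3 [88.2°–121.9°] uniform, h=22: θ=114.3° here. β=26.1, B=33.7. 22·26.1/33.7 = 17.0386 → s = 41.0386

41.0386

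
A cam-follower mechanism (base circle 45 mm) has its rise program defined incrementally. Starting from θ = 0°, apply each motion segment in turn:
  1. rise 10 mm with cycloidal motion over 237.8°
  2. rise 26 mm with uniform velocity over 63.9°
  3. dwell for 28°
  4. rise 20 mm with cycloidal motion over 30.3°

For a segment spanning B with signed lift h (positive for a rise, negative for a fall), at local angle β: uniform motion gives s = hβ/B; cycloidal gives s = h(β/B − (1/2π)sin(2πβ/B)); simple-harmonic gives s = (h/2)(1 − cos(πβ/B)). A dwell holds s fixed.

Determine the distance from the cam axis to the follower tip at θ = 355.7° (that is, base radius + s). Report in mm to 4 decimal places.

seg 1 [0°–237.8°] cycloidal, h=10: full span → s += 10 → s = 10.0000
seg 2 [237.8°–301.7°] uniform, h=26: full span → s += 26 → s = 36.0000
seg 3 [301.7°–329.7°] dwell: s stays 36.0000
seg 4 [329.7°–360°] cycloidal, h=20: θ=355.7° here. β=26, B=30.3. 20·(0.8581 − sin(2π·0.8581)/(2π)) = 19.6386 → s = 55.6386
radial distance = base radius + s = 45 + 55.6386 = 100.6386

100.6386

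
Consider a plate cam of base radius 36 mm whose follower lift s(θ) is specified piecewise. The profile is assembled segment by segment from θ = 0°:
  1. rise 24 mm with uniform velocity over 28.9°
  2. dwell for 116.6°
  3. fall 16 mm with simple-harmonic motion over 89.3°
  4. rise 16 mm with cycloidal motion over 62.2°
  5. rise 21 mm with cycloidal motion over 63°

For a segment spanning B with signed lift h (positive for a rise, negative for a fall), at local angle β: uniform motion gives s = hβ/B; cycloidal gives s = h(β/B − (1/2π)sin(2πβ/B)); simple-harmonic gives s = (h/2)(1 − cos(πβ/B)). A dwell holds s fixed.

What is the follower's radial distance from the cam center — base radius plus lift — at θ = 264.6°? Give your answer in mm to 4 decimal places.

seg 1 [0°–28.9°] uniform, h=24: full span → s += 24 → s = 24.0000
seg 2 [28.9°–145.5°] dwell: s stays 24.0000
seg 3 [145.5°–234.8°] simple-harmonic, h=-16: full span → s += -16 → s = 8.0000
seg 4 [234.8°–297°] cycloidal, h=16: θ=264.6° here. β=29.8, B=62.2. 16·(0.4791 − sin(2π·0.4791)/(2π)) = 7.3322 → s = 15.3322
radial distance = base radius + s = 36 + 15.3322 = 51.3322

51.3322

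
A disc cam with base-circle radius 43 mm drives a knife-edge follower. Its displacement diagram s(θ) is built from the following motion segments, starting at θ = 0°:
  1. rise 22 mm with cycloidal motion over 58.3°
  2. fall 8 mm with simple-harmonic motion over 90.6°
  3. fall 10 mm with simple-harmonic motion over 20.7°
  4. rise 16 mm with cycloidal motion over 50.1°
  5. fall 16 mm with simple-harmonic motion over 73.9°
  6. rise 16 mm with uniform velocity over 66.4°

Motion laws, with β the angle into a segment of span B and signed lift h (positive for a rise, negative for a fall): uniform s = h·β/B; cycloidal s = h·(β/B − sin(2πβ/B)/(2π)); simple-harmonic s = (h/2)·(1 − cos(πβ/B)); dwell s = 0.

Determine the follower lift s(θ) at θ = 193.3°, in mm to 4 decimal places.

seg 1 [0°–58.3°] cycloidal, h=22: full span → s += 22 → s = 22.0000
seg 2 [58.3°–148.9°] simple-harmonic, h=-8: full span → s += -8 → s = 14.0000
seg 3 [148.9°–169.6°] simple-harmonic, h=-10: full span → s += -10 → s = 4.0000
seg 4 [169.6°–219.7°] cycloidal, h=16: θ=193.3° here. β=23.7, B=50.1. 16·(0.4731 − sin(2π·0.4731)/(2π)) = 7.1398 → s = 11.1398

11.1398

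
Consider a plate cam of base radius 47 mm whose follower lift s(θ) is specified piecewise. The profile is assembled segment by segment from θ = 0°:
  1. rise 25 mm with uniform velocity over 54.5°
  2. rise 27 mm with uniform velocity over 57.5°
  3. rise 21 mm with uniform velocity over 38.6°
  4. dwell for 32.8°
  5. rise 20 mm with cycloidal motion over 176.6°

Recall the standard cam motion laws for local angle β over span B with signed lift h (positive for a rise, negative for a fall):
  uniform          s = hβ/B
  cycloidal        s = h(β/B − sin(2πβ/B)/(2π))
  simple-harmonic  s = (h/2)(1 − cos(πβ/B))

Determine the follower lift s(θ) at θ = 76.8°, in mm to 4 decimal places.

seg 1 [0°–54.5°] uniform, h=25: full span → s += 25 → s = 25.0000
seg 2 [54.5°–112°] uniform, h=27: θ=76.8° here. β=22.3, B=57.5. 27·22.3/57.5 = 10.4713 → s = 35.4713

35.4713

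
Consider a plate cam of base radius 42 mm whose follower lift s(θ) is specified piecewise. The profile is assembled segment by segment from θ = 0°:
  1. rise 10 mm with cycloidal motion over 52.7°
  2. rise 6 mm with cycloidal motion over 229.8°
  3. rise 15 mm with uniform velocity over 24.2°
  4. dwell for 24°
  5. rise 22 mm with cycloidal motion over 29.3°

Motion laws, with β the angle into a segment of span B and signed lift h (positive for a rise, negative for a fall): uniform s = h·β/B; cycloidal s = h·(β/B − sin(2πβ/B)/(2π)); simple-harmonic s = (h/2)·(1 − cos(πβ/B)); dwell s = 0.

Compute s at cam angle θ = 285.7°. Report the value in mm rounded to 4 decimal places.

seg 1 [0°–52.7°] cycloidal, h=10: full span → s += 10 → s = 10.0000
seg 2 [52.7°–282.5°] cycloidal, h=6: full span → s += 6 → s = 16.0000
seg 3 [282.5°–306.7°] uniform, h=15: θ=285.7° here. β=3.2, B=24.2. 15·3.2/24.2 = 1.9835 → s = 17.9835

17.9835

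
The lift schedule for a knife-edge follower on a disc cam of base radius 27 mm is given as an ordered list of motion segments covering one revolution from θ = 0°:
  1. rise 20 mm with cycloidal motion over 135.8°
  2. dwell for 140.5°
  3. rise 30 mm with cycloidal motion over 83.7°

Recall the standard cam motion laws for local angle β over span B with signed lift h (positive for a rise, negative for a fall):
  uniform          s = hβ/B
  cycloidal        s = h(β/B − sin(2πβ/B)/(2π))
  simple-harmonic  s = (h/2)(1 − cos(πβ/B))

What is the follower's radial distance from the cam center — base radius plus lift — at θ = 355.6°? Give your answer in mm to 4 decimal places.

seg 1 [0°–135.8°] cycloidal, h=20: full span → s += 20 → s = 20.0000
seg 2 [135.8°–276.3°] dwell: s stays 20.0000
seg 3 [276.3°–360°] cycloidal, h=30: θ=355.6° here. β=79.3, B=83.7. 30·(0.9474 − sin(2π·0.9474)/(2π)) = 29.9715 → s = 49.9715
radial distance = base radius + s = 27 + 49.9715 = 76.9715

76.9715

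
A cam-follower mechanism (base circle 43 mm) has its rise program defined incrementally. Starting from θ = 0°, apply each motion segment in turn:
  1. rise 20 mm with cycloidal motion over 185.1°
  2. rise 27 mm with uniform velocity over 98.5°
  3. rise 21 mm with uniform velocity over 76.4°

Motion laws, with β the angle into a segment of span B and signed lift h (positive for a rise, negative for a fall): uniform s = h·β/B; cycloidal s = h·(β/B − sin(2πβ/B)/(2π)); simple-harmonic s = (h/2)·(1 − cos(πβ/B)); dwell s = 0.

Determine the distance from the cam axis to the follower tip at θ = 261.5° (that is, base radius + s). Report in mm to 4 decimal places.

seg 1 [0°–185.1°] cycloidal, h=20: full span → s += 20 → s = 20.0000
seg 2 [185.1°–283.6°] uniform, h=27: θ=261.5° here. β=76.4, B=98.5. 27·76.4/98.5 = 20.9421 → s = 40.9421
radial distance = base radius + s = 43 + 40.9421 = 83.9421

83.9421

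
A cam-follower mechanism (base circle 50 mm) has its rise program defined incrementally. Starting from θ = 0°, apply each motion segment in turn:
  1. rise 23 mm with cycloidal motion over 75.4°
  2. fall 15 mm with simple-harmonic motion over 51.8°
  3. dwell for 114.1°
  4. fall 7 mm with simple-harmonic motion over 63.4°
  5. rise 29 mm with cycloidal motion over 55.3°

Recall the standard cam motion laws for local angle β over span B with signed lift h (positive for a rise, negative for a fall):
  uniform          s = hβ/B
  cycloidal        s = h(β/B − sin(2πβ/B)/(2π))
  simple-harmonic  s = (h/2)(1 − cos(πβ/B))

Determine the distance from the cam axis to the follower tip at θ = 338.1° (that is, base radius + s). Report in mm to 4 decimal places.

seg 1 [0°–75.4°] cycloidal, h=23: full span → s += 23 → s = 23.0000
seg 2 [75.4°–127.2°] simple-harmonic, h=-15: full span → s += -15 → s = 8.0000
seg 3 [127.2°–241.3°] dwell: s stays 8.0000
seg 4 [241.3°–304.7°] simple-harmonic, h=-7: full span → s += -7 → s = 1.0000
seg 5 [304.7°–360°] cycloidal, h=29: θ=338.1° here. β=33.4, B=55.3. 29·(0.6040 − sin(2π·0.6040)/(2π)) = 20.3208 → s = 21.3208
radial distance = base radius + s = 50 + 21.3208 = 71.3208

71.3208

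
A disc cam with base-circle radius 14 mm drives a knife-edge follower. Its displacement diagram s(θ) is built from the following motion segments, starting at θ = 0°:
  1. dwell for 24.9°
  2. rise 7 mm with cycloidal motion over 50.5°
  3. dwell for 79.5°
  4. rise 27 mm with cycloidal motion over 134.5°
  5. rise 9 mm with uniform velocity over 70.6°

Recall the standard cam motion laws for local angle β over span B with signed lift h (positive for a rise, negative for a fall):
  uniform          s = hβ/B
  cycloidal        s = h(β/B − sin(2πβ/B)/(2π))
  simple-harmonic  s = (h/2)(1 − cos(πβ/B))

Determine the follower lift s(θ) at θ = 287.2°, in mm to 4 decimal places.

seg 1 [0°–24.9°] dwell: s stays 0.0000
seg 2 [24.9°–75.4°] cycloidal, h=7: full span → s += 7 → s = 7.0000
seg 3 [75.4°–154.9°] dwell: s stays 7.0000
seg 4 [154.9°–289.4°] cycloidal, h=27: θ=287.2° here. β=132.3, B=134.5. 27·(0.9836 − sin(2π·0.9836)/(2π)) = 26.9992 → s = 33.9992

33.9992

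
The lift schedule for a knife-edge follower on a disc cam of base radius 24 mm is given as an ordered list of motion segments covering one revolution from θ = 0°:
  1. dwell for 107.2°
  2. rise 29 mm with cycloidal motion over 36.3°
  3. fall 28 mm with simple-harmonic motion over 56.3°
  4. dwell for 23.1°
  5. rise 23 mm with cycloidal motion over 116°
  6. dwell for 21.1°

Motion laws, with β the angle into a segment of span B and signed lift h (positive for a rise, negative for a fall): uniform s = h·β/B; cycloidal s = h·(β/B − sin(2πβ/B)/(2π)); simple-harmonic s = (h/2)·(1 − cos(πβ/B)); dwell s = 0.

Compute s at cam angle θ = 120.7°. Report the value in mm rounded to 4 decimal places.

seg 1 [0°–107.2°] dwell: s stays 0.0000
seg 2 [107.2°–143.5°] cycloidal, h=29: θ=120.7° here. β=13.5, B=36.3. 29·(0.3719 − sin(2π·0.3719)/(2π)) = 7.4585 → s = 7.4585

7.4585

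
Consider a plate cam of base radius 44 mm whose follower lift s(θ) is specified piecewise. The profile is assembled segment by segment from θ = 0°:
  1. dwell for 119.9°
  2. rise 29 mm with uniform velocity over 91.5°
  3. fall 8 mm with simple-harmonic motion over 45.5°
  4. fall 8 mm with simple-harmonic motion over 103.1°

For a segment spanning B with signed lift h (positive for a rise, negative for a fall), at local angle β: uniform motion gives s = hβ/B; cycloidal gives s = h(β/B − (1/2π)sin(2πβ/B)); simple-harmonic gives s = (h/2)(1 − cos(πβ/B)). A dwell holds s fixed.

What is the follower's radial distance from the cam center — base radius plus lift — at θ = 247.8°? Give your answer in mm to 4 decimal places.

seg 1 [0°–119.9°] dwell: s stays 0.0000
seg 2 [119.9°–211.4°] uniform, h=29: full span → s += 29 → s = 29.0000
seg 3 [211.4°–256.9°] simple-harmonic, h=-8: θ=247.8° here. β=36.4, B=45.5. -8/2·(1 − cos(π·0.8000)) = -7.2361 → s = 21.7639
radial distance = base radius + s = 44 + 21.7639 = 65.7639

65.7639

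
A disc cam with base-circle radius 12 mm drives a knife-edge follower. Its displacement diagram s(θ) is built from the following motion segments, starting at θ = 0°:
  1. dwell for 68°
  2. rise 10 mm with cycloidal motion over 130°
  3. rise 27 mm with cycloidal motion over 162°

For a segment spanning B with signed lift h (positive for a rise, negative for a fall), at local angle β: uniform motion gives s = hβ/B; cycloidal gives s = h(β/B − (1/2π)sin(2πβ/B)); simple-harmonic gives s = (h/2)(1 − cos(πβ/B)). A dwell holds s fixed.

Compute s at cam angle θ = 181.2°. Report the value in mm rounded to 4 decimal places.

seg 1 [0°–68°] dwell: s stays 0.0000
seg 2 [68°–198°] cycloidal, h=10: θ=181.2° here. β=113.2, B=130. 10·(0.8708 − sin(2π·0.8708)/(2π)) = 9.8626 → s = 9.8626

9.8626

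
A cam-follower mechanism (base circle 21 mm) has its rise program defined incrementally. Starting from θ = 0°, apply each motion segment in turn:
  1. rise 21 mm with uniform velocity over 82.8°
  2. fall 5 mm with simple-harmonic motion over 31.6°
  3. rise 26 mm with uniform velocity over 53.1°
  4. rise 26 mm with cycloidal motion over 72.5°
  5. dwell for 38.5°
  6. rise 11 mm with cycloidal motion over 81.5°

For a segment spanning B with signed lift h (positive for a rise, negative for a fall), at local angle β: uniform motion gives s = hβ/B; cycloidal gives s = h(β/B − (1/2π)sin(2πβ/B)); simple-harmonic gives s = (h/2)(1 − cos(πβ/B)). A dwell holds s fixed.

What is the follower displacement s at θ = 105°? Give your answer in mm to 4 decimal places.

seg 1 [0°–82.8°] uniform, h=21: full span → s += 21 → s = 21.0000
seg 2 [82.8°–114.4°] simple-harmonic, h=-5: θ=105° here. β=22.2, B=31.6. -5/2·(1 − cos(π·0.7025)) = -3.9855 → s = 17.0145

17.0145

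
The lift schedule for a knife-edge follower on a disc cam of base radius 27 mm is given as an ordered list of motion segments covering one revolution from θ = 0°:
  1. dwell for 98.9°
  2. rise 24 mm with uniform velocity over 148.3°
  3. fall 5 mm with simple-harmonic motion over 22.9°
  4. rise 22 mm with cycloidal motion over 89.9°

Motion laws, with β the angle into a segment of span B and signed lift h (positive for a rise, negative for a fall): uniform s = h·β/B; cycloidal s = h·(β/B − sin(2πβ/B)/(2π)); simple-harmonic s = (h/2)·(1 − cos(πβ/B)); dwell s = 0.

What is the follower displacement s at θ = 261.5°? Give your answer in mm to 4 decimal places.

seg 1 [0°–98.9°] dwell: s stays 0.0000
seg 2 [98.9°–247.2°] uniform, h=24: full span → s += 24 → s = 24.0000
seg 3 [247.2°–270.1°] simple-harmonic, h=-5: θ=261.5° here. β=14.3, B=22.9. -5/2·(1 − cos(π·0.6245)) = -3.4527 → s = 20.5473

20.5473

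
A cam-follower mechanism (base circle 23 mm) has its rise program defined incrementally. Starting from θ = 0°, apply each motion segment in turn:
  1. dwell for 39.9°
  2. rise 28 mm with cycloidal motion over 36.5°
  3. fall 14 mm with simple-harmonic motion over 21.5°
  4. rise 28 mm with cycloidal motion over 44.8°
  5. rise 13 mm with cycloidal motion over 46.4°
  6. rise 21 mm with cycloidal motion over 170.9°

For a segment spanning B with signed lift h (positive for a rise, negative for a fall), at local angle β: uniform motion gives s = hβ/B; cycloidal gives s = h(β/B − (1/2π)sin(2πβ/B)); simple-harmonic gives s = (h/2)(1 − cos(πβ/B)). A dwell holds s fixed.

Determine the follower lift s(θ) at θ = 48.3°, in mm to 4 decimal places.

seg 1 [0°–39.9°] dwell: s stays 0.0000
seg 2 [39.9°–76.4°] cycloidal, h=28: θ=48.3° here. β=8.4, B=36.5. 28·(0.2301 − sin(2π·0.2301)/(2π)) = 2.0222 → s = 2.0222

2.0222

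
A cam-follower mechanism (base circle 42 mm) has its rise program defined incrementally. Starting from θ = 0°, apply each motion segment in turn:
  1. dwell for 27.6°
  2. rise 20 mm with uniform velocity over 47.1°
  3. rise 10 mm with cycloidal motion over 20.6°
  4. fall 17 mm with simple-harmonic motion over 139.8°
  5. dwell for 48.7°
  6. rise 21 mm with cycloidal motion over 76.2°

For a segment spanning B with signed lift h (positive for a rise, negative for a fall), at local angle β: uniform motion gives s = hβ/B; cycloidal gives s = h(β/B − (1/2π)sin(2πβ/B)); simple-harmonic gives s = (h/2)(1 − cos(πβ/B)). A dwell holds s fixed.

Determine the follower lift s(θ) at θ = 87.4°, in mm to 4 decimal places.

seg 1 [0°–27.6°] dwell: s stays 0.0000
seg 2 [27.6°–74.7°] uniform, h=20: full span → s += 20 → s = 20.0000
seg 3 [74.7°–95.3°] cycloidal, h=10: θ=87.4° here. β=12.7, B=20.6. 10·(0.6165 − sin(2π·0.6165)/(2π)) = 7.2288 → s = 27.2288

27.2288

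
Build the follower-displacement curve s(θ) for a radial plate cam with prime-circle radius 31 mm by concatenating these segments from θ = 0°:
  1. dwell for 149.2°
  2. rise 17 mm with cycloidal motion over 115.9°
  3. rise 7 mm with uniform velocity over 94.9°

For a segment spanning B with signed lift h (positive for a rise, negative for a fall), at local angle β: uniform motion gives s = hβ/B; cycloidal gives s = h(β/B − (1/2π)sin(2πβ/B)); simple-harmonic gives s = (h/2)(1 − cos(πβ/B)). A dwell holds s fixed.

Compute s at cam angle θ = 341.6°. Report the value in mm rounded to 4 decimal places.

seg 1 [0°–149.2°] dwell: s stays 0.0000
seg 2 [149.2°–265.1°] cycloidal, h=17: full span → s += 17 → s = 17.0000
seg 3 [265.1°–360°] uniform, h=7: θ=341.6° here. β=76.5, B=94.9. 7·76.5/94.9 = 5.6428 → s = 22.6428

22.6428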